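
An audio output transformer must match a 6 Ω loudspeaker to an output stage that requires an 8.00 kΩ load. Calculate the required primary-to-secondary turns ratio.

N_p/N_s ≈ 36.5

Z_p/Z_s = (N_p/N_s)², so N_p/N_s = √(8000/6) = √1330 = 36.5.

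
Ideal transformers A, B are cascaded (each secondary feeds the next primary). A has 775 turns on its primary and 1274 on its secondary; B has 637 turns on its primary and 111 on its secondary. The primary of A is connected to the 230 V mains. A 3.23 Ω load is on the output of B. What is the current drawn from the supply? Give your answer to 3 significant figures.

I_supply ≈ 5.84 A

After A: V = 230.00 × 1274/775 = 378.09 V.
After B: V = 378.09 × 111/637 = 65.884 V.
I_load = 65.884/3.23 = 20.397 A, so P_out = 65.884 × 20.397 = 1343.9 W.
All ideal ⇒ P_in = P_out, so I_supply = 1343.9/230 = 5.84 A.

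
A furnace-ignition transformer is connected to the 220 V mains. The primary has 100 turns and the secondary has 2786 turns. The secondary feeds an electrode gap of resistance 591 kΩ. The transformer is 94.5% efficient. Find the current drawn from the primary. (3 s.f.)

V_s = 220 × 2786/100 = 6129.2 V.
I_s = V_s/R = 6129.2/591000 = 0.010371 A.
P_out = V_s I_s = 6129.2 × 0.010371 = 63.565 W.
P_in = P_out/η = 63.565/0.945 = 67.265 W.
I_p = P_in/V_p = 67.265/220 = 0.306 A.

I_p ≈ 0.306 A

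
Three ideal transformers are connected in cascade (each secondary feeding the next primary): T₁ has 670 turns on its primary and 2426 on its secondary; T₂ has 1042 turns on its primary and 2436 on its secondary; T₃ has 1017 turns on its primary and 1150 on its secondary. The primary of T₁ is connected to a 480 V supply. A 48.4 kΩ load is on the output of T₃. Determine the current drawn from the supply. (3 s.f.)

After T₁: V = 480.00 × 2426/670 = 1738.0 V.
After T₂: V = 1738.0 × 2436/1042 = 4063.2 V.
After T₃: V = 4063.2 × 1150/1017 = 4594.6 V.
I_load = 4594.6/48400 = 0.094929 A, so P_out = 4594.6 × 0.094929 = 436.16 W.
All ideal ⇒ P_in = P_out, so I_supply = 436.16/480 = 0.909 A.

I_supply ≈ 0.909 A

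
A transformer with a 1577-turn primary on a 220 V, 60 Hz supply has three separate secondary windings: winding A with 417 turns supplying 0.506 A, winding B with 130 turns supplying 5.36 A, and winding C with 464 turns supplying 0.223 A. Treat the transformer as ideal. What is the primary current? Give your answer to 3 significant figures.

V_A = 220 × 417/1577 = 58.174 V; V_B = 220 × 130/1577 = 18.136 V; V_C = 220 × 464/1577 = 64.731 V.
P_out = V_A I_A + V_B I_B + V_C I_C = 58.174×0.506 + 18.136×5.36 + 64.731×0.223 = 29.436 + 97.207 + 14.435 = 141.08 W.
Ideal ⇒ P_in = P_out, so I_p = P_out/V_p = 141.08/220 = 0.641 A.

I_p ≈ 0.641 A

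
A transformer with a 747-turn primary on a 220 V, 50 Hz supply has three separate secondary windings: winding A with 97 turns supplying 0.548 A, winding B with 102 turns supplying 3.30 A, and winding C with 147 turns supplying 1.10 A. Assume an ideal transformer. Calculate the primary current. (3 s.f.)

I_p ≈ 0.738 A

V_A = 220 × 97/747 = 28.568 V; V_B = 220 × 102/747 = 30.040 V; V_C = 220 × 147/747 = 43.293 V.
P_out = V_A I_A + V_B I_B + V_C I_C = 28.568×0.548 + 30.040×3.30 + 43.293×1.10 = 15.655 + 99.133 + 47.622 = 162.41 W.
Ideal ⇒ P_in = P_out, so I_p = P_out/V_p = 162.41/220 = 0.738 A.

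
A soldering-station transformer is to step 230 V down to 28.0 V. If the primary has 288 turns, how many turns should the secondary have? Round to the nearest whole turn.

N_s = 35 turns

N_s/N_p = V_s/V_p, so N_s = 288 × 28.0/230 = 35.1 ≈ 35 turns.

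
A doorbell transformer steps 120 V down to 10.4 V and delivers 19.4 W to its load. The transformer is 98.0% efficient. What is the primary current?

P_in = P_out/η = 19.4/0.980 = 19.796 W.
I_p = P_in/V_p = 19.796/120 = 0.165 A.

I_p ≈ 0.165 A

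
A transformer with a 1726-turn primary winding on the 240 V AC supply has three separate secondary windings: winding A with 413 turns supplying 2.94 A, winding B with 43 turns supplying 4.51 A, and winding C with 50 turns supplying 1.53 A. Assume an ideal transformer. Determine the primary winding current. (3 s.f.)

I_p ≈ 0.860 A

V_A = 240 × 413/1726 = 57.428 V; V_B = 240 × 43/1726 = 5.9791 V; V_C = 240 × 50/1726 = 6.9525 V.
P_out = V_A I_A + V_B I_B + V_C I_C = 57.428×2.94 + 5.9791×4.51 + 6.9525×1.53 = 168.84 + 26.966 + 10.637 = 206.44 W.
Ideal ⇒ P_in = P_out, so I_p = P_out/V_p = 206.44/240 = 0.860 A.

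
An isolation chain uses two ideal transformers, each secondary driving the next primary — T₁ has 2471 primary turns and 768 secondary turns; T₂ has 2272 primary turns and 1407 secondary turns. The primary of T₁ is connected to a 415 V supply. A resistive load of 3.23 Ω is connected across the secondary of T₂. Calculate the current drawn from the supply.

I_supply ≈ 4.76 A

Secondary of T₁: V = 415.00 × 768/2471 = 128.98 V.
Secondary of T₂: V = 128.98 × 1407/2272 = 79.877 V.
I_load = 79.877/3.23 = 24.730 A, so P_out = 79.877 × 24.730 = 1975.3 W.
All ideal ⇒ P_in = P_out, so I_supply = 1975.3/415 = 4.76 A.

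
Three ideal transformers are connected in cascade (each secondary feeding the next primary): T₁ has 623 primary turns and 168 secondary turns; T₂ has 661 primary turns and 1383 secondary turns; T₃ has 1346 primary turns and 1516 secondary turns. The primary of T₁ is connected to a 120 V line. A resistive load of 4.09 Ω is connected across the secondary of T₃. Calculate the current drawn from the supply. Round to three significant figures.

I_supply ≈ 11.8 A

After T₁: V = 120.00 × 168/623 = 32.360 V.
After T₂: V = 32.360 × 1383/661 = 67.705 V.
After T₃: V = 67.705 × 1516/1346 = 76.257 V.
I_load = 76.257/4.09 = 18.645 A, so P_out = 76.257 × 18.645 = 1421.8 W.
All ideal ⇒ P_in = P_out, so I_supply = 1421.8/120 = 11.8 A.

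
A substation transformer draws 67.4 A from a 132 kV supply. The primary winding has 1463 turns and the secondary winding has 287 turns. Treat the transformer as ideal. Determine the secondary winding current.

I_s ≈ 344 A

I_s/I_p = N_p/N_s, so I_s = 67.4 × 1463/287 = 344 A.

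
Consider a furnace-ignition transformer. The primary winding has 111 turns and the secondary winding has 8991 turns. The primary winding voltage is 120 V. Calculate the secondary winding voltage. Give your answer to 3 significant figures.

V_s/V_p = N_s/N_p, so V_s = 120 × 8991/111 = 9720 V.

V_s ≈ 9720 V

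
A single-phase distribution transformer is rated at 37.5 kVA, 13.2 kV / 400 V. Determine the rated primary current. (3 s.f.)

I_p = S/V_p = 37500/13200 = 2.84 A.

I_p ≈ 2.84 A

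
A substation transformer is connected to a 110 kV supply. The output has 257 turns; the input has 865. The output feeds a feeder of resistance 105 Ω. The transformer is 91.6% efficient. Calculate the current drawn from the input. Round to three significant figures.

V_out = 110000 × 257/865 = 32682 V.
I_out = V_out/R = 32682/105 = 311.26 A.
P_out = V_out I_out = 32682 × 311.26 = 1.0173×10^7 W.
P_in = P_out/η = 1.0173×10^7/0.916 = 1.1105×10^7 W.
I_in = P_in/V_in = 1.1105×10^7/110000 = 101 A.

I_in ≈ 101 A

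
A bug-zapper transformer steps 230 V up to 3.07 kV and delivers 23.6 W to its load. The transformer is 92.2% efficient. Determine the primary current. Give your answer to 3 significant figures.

I_p ≈ 0.111 A

P_in = P_out/η = 23.6/0.922 = 25.597 W.
I_p = P_in/V_p = 25.597/230 = 0.111 A.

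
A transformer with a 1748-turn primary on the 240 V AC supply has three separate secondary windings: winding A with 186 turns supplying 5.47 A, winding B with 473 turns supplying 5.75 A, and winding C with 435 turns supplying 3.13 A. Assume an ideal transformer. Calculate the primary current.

I_p ≈ 2.92 A

V_A = 240 × 186/1748 = 25.538 V; V_B = 240 × 473/1748 = 64.943 V; V_C = 240 × 435/1748 = 59.725 V.
P_out = V_A I_A + V_B I_B + V_C I_C = 25.538×5.47 + 64.943×5.75 + 59.725×3.13 = 139.69 + 373.42 + 186.94 = 700.05 W.
Ideal ⇒ P_in = P_out, so I_p = P_out/V_p = 700.05/240 = 2.92 A.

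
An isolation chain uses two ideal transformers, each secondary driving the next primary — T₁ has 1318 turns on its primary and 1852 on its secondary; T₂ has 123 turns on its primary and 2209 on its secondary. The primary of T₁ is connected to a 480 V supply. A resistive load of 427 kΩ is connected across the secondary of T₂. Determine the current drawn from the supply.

Secondary of T₁: V = 480.00 × 1852/1318 = 674.48 V.
Secondary of T₂: V = 674.48 × 2209/123 = 12113 V.
I_load = 12113/427000 = 0.028368 A, so P_out = 12113 × 0.028368 = 343.63 W.
All ideal ⇒ P_in = P_out, so I_supply = 343.63/480 = 0.716 A.

I_supply ≈ 0.716 A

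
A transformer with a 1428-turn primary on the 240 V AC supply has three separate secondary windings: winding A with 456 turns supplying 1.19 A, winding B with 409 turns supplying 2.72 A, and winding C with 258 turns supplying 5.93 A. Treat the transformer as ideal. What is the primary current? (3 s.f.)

I_p ≈ 2.23 A

V_A = 240 × 456/1428 = 76.639 V; V_B = 240 × 409/1428 = 68.739 V; V_C = 240 × 258/1428 = 43.361 V.
P_out = V_A I_A + V_B I_B + V_C I_C = 76.639×1.19 + 68.739×2.72 + 43.361×5.93 = 91.200 + 186.97 + 257.13 = 535.30 W.
Ideal ⇒ P_in = P_out, so I_p = P_out/V_p = 535.30/240 = 2.23 A.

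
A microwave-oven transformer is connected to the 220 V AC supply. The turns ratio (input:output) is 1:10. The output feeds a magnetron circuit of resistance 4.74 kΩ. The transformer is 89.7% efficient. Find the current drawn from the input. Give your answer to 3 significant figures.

I_in ≈ 5.17 A

V_out = 220 × 10/1 = 2200.0 V.
I_out = V_out/R = 2200.0/4740 = 0.46414 A.
P_out = V_out I_out = 2200.0 × 0.46414 = 1021.1 W.
P_in = P_out/η = 1021.1/0.897 = 1138.3 W.
I_in = P_in/V_in = 1138.3/220 = 5.17 A.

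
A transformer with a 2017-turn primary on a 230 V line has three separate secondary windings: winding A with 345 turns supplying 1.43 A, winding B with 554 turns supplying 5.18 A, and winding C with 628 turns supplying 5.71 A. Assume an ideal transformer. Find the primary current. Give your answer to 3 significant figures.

V_A = 230 × 345/2017 = 39.341 V; V_B = 230 × 554/2017 = 63.173 V; V_C = 230 × 628/2017 = 71.611 V.
P_out = V_A I_A + V_B I_B + V_C I_C = 39.341×1.43 + 63.173×5.18 + 71.611×5.71 = 56.257 + 327.24 + 408.90 = 792.39 W.
Ideal ⇒ P_in = P_out, so I_p = P_out/V_p = 792.39/230 = 3.45 A.

I_p ≈ 3.45 A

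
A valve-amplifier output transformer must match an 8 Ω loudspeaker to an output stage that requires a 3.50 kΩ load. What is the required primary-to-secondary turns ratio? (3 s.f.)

Z_p/Z_s = (N_p/N_s)², so N_p/N_s = √(3500/8) = √438 = 20.9.

N_p/N_s ≈ 20.9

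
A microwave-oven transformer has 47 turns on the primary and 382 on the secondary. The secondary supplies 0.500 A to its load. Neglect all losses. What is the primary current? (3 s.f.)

For an ideal transformer I_p/I_s = N_s/N_p, so I_p = 0.500 × 382/47 = 4.06 A.

I_p ≈ 4.06 A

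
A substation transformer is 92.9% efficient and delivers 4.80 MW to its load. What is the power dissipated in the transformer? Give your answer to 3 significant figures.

P_loss ≈ 367000 W

P_in = P_out/η = 4.80×10^6/0.929 = 5.16685×10^6 W.
P_loss = P_in − P_out = 5.16685×10^6 − 4.80×10^6 = 367000 W.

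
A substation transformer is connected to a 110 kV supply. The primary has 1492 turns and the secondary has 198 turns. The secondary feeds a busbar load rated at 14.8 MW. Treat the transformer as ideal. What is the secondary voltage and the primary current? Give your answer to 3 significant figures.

V_s = V_p × N_s/N_p = 110000 × 198/1492 = 14598 V.
I_s = P/V_s = 1.48×10^7/14598 = 1013.8 A.
I_p = I_s × N_s/N_p = 1013.8 × 198/1492 = 135 A.

V_s ≈ 14600 V, I_p ≈ 135 A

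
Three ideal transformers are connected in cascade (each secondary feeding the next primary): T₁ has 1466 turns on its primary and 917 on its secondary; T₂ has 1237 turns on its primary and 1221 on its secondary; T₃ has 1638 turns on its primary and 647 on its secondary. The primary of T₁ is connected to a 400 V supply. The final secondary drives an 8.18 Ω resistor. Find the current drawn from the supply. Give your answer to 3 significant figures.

Secondary of T₁: V = 400.00 × 917/1466 = 250.20 V.
Secondary of T₂: V = 250.20 × 1221/1237 = 246.97 V.
Secondary of T₃: V = 246.97 × 647/1638 = 97.551 V.
I_load = 97.551/8.18 = 11.926 A, so P_out = 97.551 × 11.926 = 1163.3 W.
All ideal ⇒ P_in = P_out, so I_supply = 1163.3/400 = 2.91 A.

I_supply ≈ 2.91 A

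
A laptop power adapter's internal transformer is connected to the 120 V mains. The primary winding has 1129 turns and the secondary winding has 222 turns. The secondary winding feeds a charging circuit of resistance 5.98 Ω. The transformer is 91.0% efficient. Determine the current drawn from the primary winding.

V_s = 120 × 222/1129 = 23.596 V.
I_s = V_s/R = 23.596/5.98 = 3.9458 A.
P_out = V_s I_s = 23.596 × 3.9458 = 93.106 W.
P_in = P_out/η = 93.106/0.910 = 102.31 W.
I_p = P_in/V_p = 102.31/120 = 0.853 A.

I_p ≈ 0.853 A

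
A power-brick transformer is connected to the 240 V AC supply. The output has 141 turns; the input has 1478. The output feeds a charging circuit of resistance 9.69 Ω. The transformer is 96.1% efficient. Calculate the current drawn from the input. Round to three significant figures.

V_out = 240 × 141/1478 = 22.896 V.
I_out = V_out/R = 22.896/9.69 = 2.3628 A.
P_out = V_out I_out = 22.896 × 2.3628 = 54.099 W.
P_in = P_out/η = 54.099/0.961 = 56.294 W.
I_in = P_in/V_in = 56.294/240 = 0.235 A.

I_in ≈ 0.235 A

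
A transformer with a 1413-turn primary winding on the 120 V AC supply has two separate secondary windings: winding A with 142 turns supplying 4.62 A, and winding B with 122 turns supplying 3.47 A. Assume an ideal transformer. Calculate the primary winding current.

V_A = 120 × 142/1413 = 12.059 V; V_B = 120 × 122/1413 = 10.361 V.
P_out = V_A I_A + V_B I_B = 12.059×4.62 + 10.361×3.47 = 55.715 + 35.952 = 91.667 W.
Ideal ⇒ P_in = P_out, so I_p = P_out/V_p = 91.667/120 = 0.764 A.

I_p ≈ 0.764 A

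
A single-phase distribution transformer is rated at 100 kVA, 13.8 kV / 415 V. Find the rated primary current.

I_p = S/V_p = 100000/13800 = 7.25 A.

I_p ≈ 7.25 A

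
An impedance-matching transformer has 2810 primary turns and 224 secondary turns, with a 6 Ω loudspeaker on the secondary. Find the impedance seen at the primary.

Z_p = (N_p/N_s)² × Z_s = (2810/224)² × 6 = 944 Ω.

Z_p ≈ 944 Ω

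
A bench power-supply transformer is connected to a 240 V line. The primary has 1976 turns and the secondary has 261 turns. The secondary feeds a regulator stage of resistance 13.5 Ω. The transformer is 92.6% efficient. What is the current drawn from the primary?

I_p ≈ 0.335 A

V_s = 240 × 261/1976 = 31.700 V.
I_s = V_s/R = 31.700/13.5 = 2.3482 A.
P_out = V_s I_s = 31.700 × 2.3482 = 74.438 W.
P_in = P_out/η = 74.438/0.926 = 80.387 W.
I_p = P_in/V_p = 80.387/240 = 0.335 A.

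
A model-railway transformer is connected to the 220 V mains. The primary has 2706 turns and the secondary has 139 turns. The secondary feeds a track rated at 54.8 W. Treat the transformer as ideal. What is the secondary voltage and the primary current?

V_s ≈ 11.3 V, I_p ≈ 0.249 A

V_s = V_p × N_s/N_p = 220 × 139/2706 = 11.301 V.
I_s = P/V_s = 54.8/11.301 = 4.8492 A.
I_p = I_s × N_s/N_p = 4.8492 × 139/2706 = 0.249 A.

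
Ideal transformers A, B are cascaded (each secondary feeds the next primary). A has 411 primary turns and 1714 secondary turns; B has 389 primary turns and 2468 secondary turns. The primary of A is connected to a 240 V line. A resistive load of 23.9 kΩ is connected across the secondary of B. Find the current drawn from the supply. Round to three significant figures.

I_supply ≈ 7.03 A

Secondary of A: V = 240.00 × 1714/411 = 1000.9 V.
Secondary of B: V = 1000.9 × 2468/389 = 6350.0 V.
I_load = 6350.0/23900 = 0.26569 A, so P_out = 6350.0 × 0.26569 = 1687.1 W.
All ideal ⇒ P_in = P_out, so I_supply = 1687.1/240 = 7.03 A.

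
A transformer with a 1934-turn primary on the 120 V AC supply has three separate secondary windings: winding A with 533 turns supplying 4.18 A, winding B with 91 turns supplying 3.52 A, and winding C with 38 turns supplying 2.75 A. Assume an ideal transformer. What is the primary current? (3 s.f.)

I_p ≈ 1.37 A

V_A = 120 × 533/1934 = 33.071 V; V_B = 120 × 91/1934 = 5.6463 V; V_C = 120 × 38/1934 = 2.3578 V.
P_out = V_A I_A + V_B I_B + V_C I_C = 33.071×4.18 + 5.6463×3.52 + 2.3578×2.75 = 138.24 + 19.875 + 6.4840 = 164.60 W.
Ideal ⇒ P_in = P_out, so I_p = P_out/V_p = 164.60/120 = 1.37 A.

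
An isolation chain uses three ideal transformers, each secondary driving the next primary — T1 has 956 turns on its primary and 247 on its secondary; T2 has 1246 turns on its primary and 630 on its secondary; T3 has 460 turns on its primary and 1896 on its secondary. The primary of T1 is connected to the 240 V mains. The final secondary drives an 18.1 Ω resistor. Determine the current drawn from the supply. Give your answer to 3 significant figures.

I_supply ≈ 3.84 A

After T1: V = 240.00 × 247/956 = 62.008 V.
After T2: V = 62.008 × 630/1246 = 31.353 V.
After T3: V = 31.353 × 1896/460 = 129.23 V.
I_load = 129.23/18.1 = 7.1396 A, so P_out = 129.23 × 7.1396 = 922.63 W.
All ideal ⇒ P_in = P_out, so I_supply = 922.63/240 = 3.84 A.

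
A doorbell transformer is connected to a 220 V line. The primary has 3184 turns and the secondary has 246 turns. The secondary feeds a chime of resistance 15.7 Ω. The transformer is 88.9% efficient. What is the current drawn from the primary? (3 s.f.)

I_p ≈ 0.0941 A

V_s = 220 × 246/3184 = 16.997 V.
I_s = V_s/R = 16.997/15.7 = 1.0826 A.
P_out = V_s I_s = 16.997 × 1.0826 = 18.402 W.
P_in = P_out/η = 18.402/0.889 = 20.700 W.
I_p = P_in/V_p = 20.700/220 = 0.0941 A.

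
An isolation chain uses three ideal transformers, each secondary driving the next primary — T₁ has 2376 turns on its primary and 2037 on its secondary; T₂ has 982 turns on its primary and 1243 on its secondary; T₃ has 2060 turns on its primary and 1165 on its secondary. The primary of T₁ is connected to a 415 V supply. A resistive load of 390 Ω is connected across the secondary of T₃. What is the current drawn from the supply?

I_supply ≈ 0.401 A

Secondary of T₁: V = 415.00 × 2037/2376 = 355.79 V.
Secondary of T₂: V = 355.79 × 1243/982 = 450.35 V.
Secondary of T₃: V = 450.35 × 1165/2060 = 254.69 V.
I_load = 254.69/390 = 0.65305 A, so P_out = 254.69 × 0.65305 = 166.32 W.
All ideal ⇒ P_in = P_out, so I_supply = 166.32/415 = 0.401 A.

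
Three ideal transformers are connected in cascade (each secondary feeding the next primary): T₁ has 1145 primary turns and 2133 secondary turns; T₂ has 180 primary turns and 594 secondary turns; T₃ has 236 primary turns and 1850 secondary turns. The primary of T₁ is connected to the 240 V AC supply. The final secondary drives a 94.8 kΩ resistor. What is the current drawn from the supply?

Secondary of T₁: V = 240.00 × 2133/1145 = 447.09 V.
Secondary of T₂: V = 447.09 × 594/180 = 1475.4 V.
Secondary of T₃: V = 1475.4 × 1850/236 = 11566 V.
I_load = 11566/94800 = 0.12200 A, so P_out = 11566 × 0.12200 = 1411.0 W.
All ideal ⇒ P_in = P_out, so I_supply = 1411.0/240 = 5.88 A.

I_supply ≈ 5.88 A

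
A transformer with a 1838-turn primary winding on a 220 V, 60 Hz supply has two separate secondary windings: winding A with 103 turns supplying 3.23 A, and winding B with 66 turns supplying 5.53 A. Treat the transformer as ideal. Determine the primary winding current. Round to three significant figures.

I_p ≈ 0.380 A

V_A = 220 × 103/1838 = 12.329 V; V_B = 220 × 66/1838 = 7.8999 V.
P_out = V_A I_A + V_B I_B = 12.329×3.23 + 7.8999×5.53 = 39.821 + 43.686 = 83.508 W.
Ideal ⇒ P_in = P_out, so I_p = P_out/V_p = 83.508/220 = 0.380 A.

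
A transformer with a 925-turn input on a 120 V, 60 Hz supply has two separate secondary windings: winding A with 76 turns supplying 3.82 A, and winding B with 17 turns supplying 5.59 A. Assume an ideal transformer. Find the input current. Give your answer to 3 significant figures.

I_in ≈ 0.417 A

V_A = 120 × 76/925 = 9.8595 V; V_B = 120 × 17/925 = 2.2054 V.
P_out = V_A I_A + V_B I_B = 9.8595×3.82 + 2.2054×5.59 = 37.663 + 12.328 = 49.991 W.
Ideal ⇒ P_in = P_out, so I_in = P_out/V_in = 49.991/120 = 0.417 A.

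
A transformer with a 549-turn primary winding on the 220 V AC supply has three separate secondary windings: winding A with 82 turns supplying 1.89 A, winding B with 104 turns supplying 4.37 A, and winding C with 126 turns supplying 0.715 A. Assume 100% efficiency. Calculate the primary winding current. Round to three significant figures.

I_p ≈ 1.27 A

V_A = 220 × 82/549 = 32.860 V; V_B = 220 × 104/549 = 41.676 V; V_C = 220 × 126/549 = 50.492 V.
P_out = V_A I_A + V_B I_B + V_C I_C = 32.860×1.89 + 41.676×4.37 + 50.492×0.715 = 62.105 + 182.12 + 36.102 = 280.33 W.
Ideal ⇒ P_in = P_out, so I_p = P_out/V_p = 280.33/220 = 1.27 A.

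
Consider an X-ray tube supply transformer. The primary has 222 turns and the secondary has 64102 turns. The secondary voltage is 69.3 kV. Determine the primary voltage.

V_p ≈ 240 V

V_p/V_s = N_p/N_s, so V_p = 69300 × 222/64102 = 240 V.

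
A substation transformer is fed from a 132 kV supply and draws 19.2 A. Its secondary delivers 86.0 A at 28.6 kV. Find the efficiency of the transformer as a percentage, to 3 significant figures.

P_in = 132000 × 19.2 = 2.53440×10^6 W.
P_out = 28600 × 86.0 = 2.45960×10^6 W.
η = P_out/P_in = 2.45960×10^6/(2.53440×10^6) = 0.970.

η ≈ 97.0%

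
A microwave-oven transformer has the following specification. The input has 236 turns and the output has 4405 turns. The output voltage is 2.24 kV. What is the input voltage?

V_in ≈ 120 V

V_in/V_out = N_in/N_out, so V_in = 2240 × 236/4405 = 120 V.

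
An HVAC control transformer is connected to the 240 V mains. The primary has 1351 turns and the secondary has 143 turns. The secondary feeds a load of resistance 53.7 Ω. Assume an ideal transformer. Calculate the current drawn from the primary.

V_s = V_p × N_s/N_p = 240 × 143/1351 = 25.403 V.
I_s = V_s/R = 25.403/53.7 = 0.47306 A.
For an ideal transformer I_p N_p = I_s N_s, so I_p = 0.47306 × 143/1351 = 0.0501 A.

I_p ≈ 0.0501 A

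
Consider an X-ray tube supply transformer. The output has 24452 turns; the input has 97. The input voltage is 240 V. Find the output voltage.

V_out/V_in = N_out/N_in, so V_out = 240 × 24452/97 = 60500 V.

V_out ≈ 60500 V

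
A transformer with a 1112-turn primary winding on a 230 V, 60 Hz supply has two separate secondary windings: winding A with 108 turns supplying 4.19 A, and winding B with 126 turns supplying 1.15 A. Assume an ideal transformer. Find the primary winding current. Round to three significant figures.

I_p ≈ 0.537 A

V_A = 230 × 108/1112 = 22.338 V; V_B = 230 × 126/1112 = 26.061 V.
P_out = V_A I_A + V_B I_B = 22.338×4.19 + 26.061×1.15 = 93.597 + 29.970 = 123.57 W.
Ideal ⇒ P_in = P_out, so I_p = P_out/V_p = 123.57/230 = 0.537 A.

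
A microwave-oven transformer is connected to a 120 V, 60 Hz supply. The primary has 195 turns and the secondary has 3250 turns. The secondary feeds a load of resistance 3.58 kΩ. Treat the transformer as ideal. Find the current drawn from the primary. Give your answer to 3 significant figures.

V_s = V_p × N_s/N_p = 120 × 3250/195 = 2000.0 V.
I_s = V_s/R = 2000.0/3580 = 0.55866 A.
For an ideal transformer I_p N_p = I_s N_s, so I_p = 0.55866 × 3250/195 = 9.31 A.

I_p ≈ 9.31 A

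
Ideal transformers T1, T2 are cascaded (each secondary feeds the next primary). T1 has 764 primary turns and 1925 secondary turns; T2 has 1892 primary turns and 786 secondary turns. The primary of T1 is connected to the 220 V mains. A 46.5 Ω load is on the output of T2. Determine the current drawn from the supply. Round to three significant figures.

I_supply ≈ 5.18 A

After T1: V = 220.00 × 1925/764 = 554.32 V.
After T2: V = 554.32 × 786/1892 = 230.28 V.
I_load = 230.28/46.5 = 4.9523 A, so P_out = 230.28 × 4.9523 = 1140.4 W.
All ideal ⇒ P_in = P_out, so I_supply = 1140.4/220 = 5.18 A.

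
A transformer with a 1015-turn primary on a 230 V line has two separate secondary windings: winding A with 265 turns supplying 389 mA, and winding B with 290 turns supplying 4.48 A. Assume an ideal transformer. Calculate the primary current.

I_p ≈ 1.38 A

V_A = 230 × 265/1015 = 60.049 V; V_B = 230 × 290/1015 = 65.714 V.
P_out = V_A I_A + V_B I_B = 60.049×0.389 + 65.714×4.48 = 23.359 + 294.40 = 317.76 W.
Ideal ⇒ P_in = P_out, so I_p = P_out/V_p = 317.76/230 = 1.38 A.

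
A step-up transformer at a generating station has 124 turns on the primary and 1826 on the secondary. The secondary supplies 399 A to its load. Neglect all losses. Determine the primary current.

For an ideal transformer I_p/I_s = N_s/N_p, so I_p = 399 × 1826/124 = 5880 A.

I_p ≈ 5880 A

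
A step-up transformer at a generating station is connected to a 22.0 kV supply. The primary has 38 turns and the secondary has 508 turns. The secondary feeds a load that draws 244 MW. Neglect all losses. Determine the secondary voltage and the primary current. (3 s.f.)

V_s ≈ 294000 V, I_p ≈ 11100 A

V_s = V_p × N_s/N_p = 22000 × 508/38 = 294110 V.
I_s = P/V_s = 2.44×10^8/294110 = 829.63 A.
I_p = I_s × N_s/N_p = 829.63 × 508/38 = 11100 A.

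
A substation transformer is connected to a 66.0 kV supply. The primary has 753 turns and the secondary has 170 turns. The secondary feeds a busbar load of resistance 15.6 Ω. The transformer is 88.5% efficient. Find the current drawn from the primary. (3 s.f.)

V_s = 66000 × 170/753 = 14900 V.
I_s = V_s/R = 14900/15.6 = 955.15 A.
P_out = V_s I_s = 14900 × 955.15 = 1.4232×10^7 W.
P_in = P_out/η = 1.4232×10^7/0.885 = 1.6082×10^7 W.
I_p = P_in/V_p = 1.6082×10^7/66000 = 244 A.

I_p ≈ 244 A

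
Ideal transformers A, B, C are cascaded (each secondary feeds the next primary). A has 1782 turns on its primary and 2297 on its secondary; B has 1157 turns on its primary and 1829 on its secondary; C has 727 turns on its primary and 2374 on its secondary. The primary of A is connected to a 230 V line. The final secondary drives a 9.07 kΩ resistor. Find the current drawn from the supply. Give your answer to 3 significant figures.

After A: V = 230.00 × 2297/1782 = 296.47 V.
After B: V = 296.47 × 1829/1157 = 468.66 V.
After C: V = 468.66 × 2374/727 = 1530.4 V.
I_load = 1530.4/9070 = 0.16873 A, so P_out = 1530.4 × 0.16873 = 258.23 W.
All ideal ⇒ P_in = P_out, so I_supply = 258.23/230 = 1.12 A.

I_supply ≈ 1.12 A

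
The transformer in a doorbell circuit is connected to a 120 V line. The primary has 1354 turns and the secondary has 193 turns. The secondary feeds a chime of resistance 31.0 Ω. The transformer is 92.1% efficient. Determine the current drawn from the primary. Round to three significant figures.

V_s = 120 × 193/1354 = 17.105 V.
I_s = V_s/R = 17.105/31.0 = 0.55177 A.
P_out = V_s I_s = 17.105 × 0.55177 = 9.4380 W.
P_in = P_out/η = 9.4380/0.921 = 10.248 W.
I_p = P_in/V_p = 10.248/120 = 0.0854 A.

I_p ≈ 0.0854 A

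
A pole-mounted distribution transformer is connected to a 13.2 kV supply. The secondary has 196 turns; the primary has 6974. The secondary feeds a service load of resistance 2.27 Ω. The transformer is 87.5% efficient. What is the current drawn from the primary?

V_s = 13200 × 196/6974 = 370.98 V.
I_s = V_s/R = 370.98/2.27 = 163.43 A.
P_out = V_s I_s = 370.98 × 163.43 = 60628 W.
P_in = P_out/η = 60628/0.875 = 69289 W.
I_p = P_in/V_p = 69289/13200 = 5.25 A.

I_p ≈ 5.25 A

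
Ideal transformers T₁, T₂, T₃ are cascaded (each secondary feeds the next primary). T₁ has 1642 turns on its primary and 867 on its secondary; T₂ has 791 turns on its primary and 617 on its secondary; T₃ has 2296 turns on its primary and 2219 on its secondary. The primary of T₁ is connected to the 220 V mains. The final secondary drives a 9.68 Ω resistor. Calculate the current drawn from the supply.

I_supply ≈ 3.60 A

After T₁: V = 220.00 × 867/1642 = 116.16 V.
After T₂: V = 116.16 × 617/791 = 90.610 V.
After T₃: V = 90.610 × 2219/2296 = 87.571 V.
I_load = 87.571/9.68 = 9.0466 A, so P_out = 87.571 × 9.0466 = 792.23 W.
All ideal ⇒ P_in = P_out, so I_supply = 792.23/220 = 3.60 A.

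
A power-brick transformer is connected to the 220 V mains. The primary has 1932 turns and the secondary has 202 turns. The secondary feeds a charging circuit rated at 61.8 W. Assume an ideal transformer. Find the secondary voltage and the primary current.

V_s ≈ 23.0 V, I_p ≈ 0.281 A

V_s = V_p × N_s/N_p = 220 × 202/1932 = 23.002 V.
I_s = P/V_s = 61.8/23.002 = 2.6867 A.
I_p = I_s × N_s/N_p = 2.6867 × 202/1932 = 0.281 A.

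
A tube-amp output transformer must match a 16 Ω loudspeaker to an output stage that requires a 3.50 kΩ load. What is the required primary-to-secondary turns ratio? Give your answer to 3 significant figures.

Z_p/Z_s = (N_p/N_s)², so N_p/N_s = √(3500/16) = √219 = 14.8.

N_p/N_s ≈ 14.8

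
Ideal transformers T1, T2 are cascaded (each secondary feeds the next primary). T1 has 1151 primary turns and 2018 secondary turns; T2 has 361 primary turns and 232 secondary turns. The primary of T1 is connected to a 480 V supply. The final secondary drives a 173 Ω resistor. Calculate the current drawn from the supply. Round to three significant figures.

Secondary of T1: V = 480.00 × 2018/1151 = 841.56 V.
Secondary of T2: V = 841.56 × 232/361 = 540.84 V.
I_load = 540.84/173 = 3.1262 A, so P_out = 540.84 × 3.1262 = 1690.8 W.
All ideal ⇒ P_in = P_out, so I_supply = 1690.8/480 = 3.52 A.

I_supply ≈ 3.52 A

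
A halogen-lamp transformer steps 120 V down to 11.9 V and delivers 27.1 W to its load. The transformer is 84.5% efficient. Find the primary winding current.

I_p ≈ 0.267 A

P_in = P_out/η = 27.1/0.845 = 32.071 W.
I_p = P_in/V_p = 32.071/120 = 0.267 A.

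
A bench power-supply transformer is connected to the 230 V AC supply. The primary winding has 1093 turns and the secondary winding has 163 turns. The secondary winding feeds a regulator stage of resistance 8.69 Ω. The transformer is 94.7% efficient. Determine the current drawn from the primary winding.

I_p ≈ 0.622 A

V_s = 230 × 163/1093 = 34.300 V.
I_s = V_s/R = 34.300/8.69 = 3.9471 A.
P_out = V_s I_s = 34.300 × 3.9471 = 135.39 W.
P_in = P_out/η = 135.39/0.947 = 142.96 W.
I_p = P_in/V_p = 142.96/230 = 0.622 A.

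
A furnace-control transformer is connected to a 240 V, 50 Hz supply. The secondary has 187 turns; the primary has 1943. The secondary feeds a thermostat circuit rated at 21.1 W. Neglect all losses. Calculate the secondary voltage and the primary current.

V_s ≈ 23.1 V, I_p ≈ 0.0879 A

V_s = V_p × N_s/N_p = 240 × 187/1943 = 23.098 V.
I_s = P/V_s = 21.1/23.098 = 0.91349 A.
I_p = I_s × N_s/N_p = 0.91349 × 187/1943 = 0.0879 A.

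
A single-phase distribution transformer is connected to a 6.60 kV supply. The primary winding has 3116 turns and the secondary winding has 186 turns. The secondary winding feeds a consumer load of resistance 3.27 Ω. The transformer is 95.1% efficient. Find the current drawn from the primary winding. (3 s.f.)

V_s = 6600 × 186/3116 = 393.97 V.
I_s = V_s/R = 393.97/3.27 = 120.48 A.
P_out = V_s I_s = 393.97 × 120.48 = 47465 W.
P_in = P_out/η = 47465/0.951 = 49910 W.
I_p = P_in/V_p = 49910/6600 = 7.56 A.

I_p ≈ 7.56 A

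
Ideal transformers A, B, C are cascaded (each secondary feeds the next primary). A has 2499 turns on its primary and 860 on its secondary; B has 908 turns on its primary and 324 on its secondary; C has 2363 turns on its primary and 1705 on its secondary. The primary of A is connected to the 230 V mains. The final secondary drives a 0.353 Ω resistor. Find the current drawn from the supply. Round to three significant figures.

After A: V = 230.00 × 860/2499 = 79.152 V.
After B: V = 79.152 × 324/908 = 28.244 V.
After C: V = 28.244 × 1705/2363 = 20.379 V.
I_load = 20.379/0.353 = 57.730 A, so P_out = 20.379 × 57.730 = 1176.5 W.
All ideal ⇒ P_in = P_out, so I_supply = 1176.5/230 = 5.12 A.

I_supply ≈ 5.12 A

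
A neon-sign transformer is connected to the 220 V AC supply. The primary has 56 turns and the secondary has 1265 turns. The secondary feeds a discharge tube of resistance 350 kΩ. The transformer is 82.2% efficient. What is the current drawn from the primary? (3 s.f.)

V_s = 220 × 1265/56 = 4969.6 V.
I_s = V_s/R = 4969.6/350000 = 0.014199 A.
P_out = V_s I_s = 4969.6 × 0.014199 = 70.564 W.
P_in = P_out/η = 70.564/0.822 = 85.844 W.
I_p = P_in/V_p = 85.844/220 = 0.390 A.

I_p ≈ 0.390 A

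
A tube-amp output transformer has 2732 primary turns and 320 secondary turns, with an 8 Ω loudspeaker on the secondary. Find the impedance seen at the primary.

Z_p ≈ 583 Ω

Z_p = (N_p/N_s)² × Z_s = (2732/320)² × 8 = 583 Ω.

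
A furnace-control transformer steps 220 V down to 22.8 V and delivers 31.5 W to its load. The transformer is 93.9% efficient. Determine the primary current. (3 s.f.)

P_in = P_out/η = 31.5/0.939 = 33.546 W.
I_p = P_in/V_p = 33.546/220 = 0.152 A.

I_p ≈ 0.152 A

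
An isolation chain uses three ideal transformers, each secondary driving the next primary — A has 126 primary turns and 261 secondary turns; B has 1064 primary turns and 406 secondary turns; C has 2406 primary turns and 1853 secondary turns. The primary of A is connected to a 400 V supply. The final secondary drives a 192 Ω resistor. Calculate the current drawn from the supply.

I_supply ≈ 0.772 A

After A: V = 400.00 × 261/126 = 828.57 V.
After B: V = 828.57 × 406/1064 = 316.17 V.
After C: V = 316.17 × 1853/2406 = 243.50 V.
I_load = 243.50/192 = 1.2682 A, so P_out = 243.50 × 1.2682 = 308.81 W.
All ideal ⇒ P_in = P_out, so I_supply = 308.81/400 = 0.772 A.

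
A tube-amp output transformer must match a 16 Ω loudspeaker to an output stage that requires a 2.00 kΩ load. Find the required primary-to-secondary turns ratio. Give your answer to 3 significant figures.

Z_p/Z_s = (N_p/N_s)², so N_p/N_s = √(2000/16) = √125 = 11.2.

N_p/N_s ≈ 11.2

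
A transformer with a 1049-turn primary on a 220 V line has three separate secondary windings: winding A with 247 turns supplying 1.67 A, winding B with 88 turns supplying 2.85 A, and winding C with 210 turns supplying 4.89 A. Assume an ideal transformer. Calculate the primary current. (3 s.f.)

I_p ≈ 1.61 A

V_A = 220 × 247/1049 = 51.802 V; V_B = 220 × 88/1049 = 18.456 V; V_C = 220 × 210/1049 = 44.042 V.
P_out = V_A I_A + V_B I_B + V_C I_C = 51.802×1.67 + 18.456×2.85 + 44.042×4.89 = 86.509 + 52.599 + 215.37 = 354.47 W.
Ideal ⇒ P_in = P_out, so I_p = P_out/V_p = 354.47/220 = 1.61 A.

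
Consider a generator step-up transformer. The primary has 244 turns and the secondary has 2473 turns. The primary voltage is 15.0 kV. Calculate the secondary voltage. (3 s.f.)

V_s/V_p = N_s/N_p, so V_s = 15000 × 2473/244 = 152000 V.

V_s ≈ 152000 V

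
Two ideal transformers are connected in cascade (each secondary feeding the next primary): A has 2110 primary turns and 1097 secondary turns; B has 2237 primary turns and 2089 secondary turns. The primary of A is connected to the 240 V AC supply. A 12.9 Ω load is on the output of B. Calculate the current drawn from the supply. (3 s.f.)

I_supply ≈ 4.39 A

Secondary of A: V = 240.00 × 1097/2110 = 124.78 V.
Secondary of B: V = 124.78 × 2089/2237 = 116.52 V.
I_load = 116.52/12.9 = 9.0327 A, so P_out = 116.52 × 9.0327 = 1052.5 W.
All ideal ⇒ P_in = P_out, so I_supply = 1052.5/240 = 4.39 A.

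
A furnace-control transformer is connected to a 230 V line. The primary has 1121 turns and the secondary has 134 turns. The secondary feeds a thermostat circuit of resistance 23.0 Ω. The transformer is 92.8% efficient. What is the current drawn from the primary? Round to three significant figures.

I_p ≈ 0.154 A

V_s = 230 × 134/1121 = 27.493 V.
I_s = V_s/R = 27.493/23.0 = 1.1954 A.
P_out = V_s I_s = 27.493 × 1.1954 = 32.864 W.
P_in = P_out/η = 32.864/0.928 = 35.414 W.
I_p = P_in/V_p = 35.414/230 = 0.154 A.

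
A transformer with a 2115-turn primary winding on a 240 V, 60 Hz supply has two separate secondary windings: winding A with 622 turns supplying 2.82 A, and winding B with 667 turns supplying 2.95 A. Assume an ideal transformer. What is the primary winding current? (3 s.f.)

V_A = 240 × 622/2115 = 70.582 V; V_B = 240 × 667/2115 = 75.688 V.
P_out = V_A I_A + V_B I_B = 70.582×2.82 + 75.688×2.95 = 199.04 + 223.28 = 422.32 W.
Ideal ⇒ P_in = P_out, so I_p = P_out/V_p = 422.32/240 = 1.76 A.

I_p ≈ 1.76 A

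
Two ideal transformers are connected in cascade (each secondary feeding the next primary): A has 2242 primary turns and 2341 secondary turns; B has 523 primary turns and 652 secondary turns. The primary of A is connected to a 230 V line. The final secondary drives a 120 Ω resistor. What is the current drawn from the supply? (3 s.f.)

I_supply ≈ 3.25 A

After A: V = 230.00 × 2341/2242 = 240.16 V.
After B: V = 240.16 × 652/523 = 299.39 V.
I_load = 299.39/120 = 2.4949 A, so P_out = 299.39 × 2.4949 = 746.96 W.
All ideal ⇒ P_in = P_out, so I_supply = 746.96/230 = 3.25 A.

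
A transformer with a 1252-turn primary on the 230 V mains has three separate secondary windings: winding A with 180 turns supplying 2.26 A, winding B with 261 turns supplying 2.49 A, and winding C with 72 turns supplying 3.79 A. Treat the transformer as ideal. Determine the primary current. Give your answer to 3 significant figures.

I_p ≈ 1.06 A

V_A = 230 × 180/1252 = 33.067 V; V_B = 230 × 261/1252 = 47.947 V; V_C = 230 × 72/1252 = 13.227 V.
P_out = V_A I_A + V_B I_B + V_C I_C = 33.067×2.26 + 47.947×2.49 + 13.227×3.79 = 74.732 + 119.39 + 50.130 = 244.25 W.
Ideal ⇒ P_in = P_out, so I_p = P_out/V_p = 244.25/230 = 1.06 A.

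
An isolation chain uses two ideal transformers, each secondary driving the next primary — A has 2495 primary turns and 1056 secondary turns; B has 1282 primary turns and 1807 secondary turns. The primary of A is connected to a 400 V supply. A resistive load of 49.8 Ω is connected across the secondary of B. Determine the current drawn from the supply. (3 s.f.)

Secondary of A: V = 400.00 × 1056/2495 = 169.30 V.
Secondary of B: V = 169.30 × 1807/1282 = 238.63 V.
I_load = 238.63/49.8 = 4.7917 A, so P_out = 238.63 × 4.7917 = 1143.5 W.
All ideal ⇒ P_in = P_out, so I_supply = 1143.5/400 = 2.86 A.

I_supply ≈ 2.86 A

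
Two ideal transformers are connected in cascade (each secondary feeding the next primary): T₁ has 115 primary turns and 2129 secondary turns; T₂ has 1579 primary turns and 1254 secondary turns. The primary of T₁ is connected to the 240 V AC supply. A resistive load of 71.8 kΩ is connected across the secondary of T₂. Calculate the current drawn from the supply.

I_supply ≈ 0.723 A

Secondary of T₁: V = 240.00 × 2129/115 = 4443.1 V.
Secondary of T₂: V = 4443.1 × 1254/1579 = 3528.6 V.
I_load = 3528.6/71800 = 0.049145 A, so P_out = 3528.6 × 0.049145 = 173.41 W.
All ideal ⇒ P_in = P_out, so I_supply = 173.41/240 = 0.723 A.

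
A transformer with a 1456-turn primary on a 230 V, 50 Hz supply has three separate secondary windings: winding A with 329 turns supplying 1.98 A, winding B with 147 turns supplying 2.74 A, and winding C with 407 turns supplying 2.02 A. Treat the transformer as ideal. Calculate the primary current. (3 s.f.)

I_p ≈ 1.29 A

V_A = 230 × 329/1456 = 51.971 V; V_B = 230 × 147/1456 = 23.221 V; V_C = 230 × 407/1456 = 64.293 V.
P_out = V_A I_A + V_B I_B + V_C I_C = 51.971×1.98 + 23.221×2.74 + 64.293×2.02 = 102.90 + 63.626 + 129.87 = 296.40 W.
Ideal ⇒ P_in = P_out, so I_p = P_out/V_p = 296.40/230 = 1.29 A.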